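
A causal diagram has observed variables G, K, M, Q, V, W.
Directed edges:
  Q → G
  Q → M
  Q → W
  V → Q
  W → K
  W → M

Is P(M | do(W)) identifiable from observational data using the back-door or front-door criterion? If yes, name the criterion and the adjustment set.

P(M|do(W)): backdoor, adjust for {Q}.

desc(W)\{W}={K,M}; candidates ⊆ {G,Q,V}.
size 0: {}; under {} W still reaches {G,M,Q,V} ∋ M.
{Q}: W⊥M given {Q} in G with W→· removed — back-door holds.
P(M|do(W)) = Σ_{Q} P(M|W,Q)·P(Q).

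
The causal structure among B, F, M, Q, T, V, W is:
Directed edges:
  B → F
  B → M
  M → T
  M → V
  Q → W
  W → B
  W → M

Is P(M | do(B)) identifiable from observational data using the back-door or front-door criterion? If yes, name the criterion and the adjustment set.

desc(B)\{B}={F,M,T,V}; candidates ⊆ {Q,W}.
size 0: {}; under {} B still reaches {M,Q,T,V,W} ∋ M.
{W}: B⊥M given {W} in G with B→· removed — back-door holds.
P(M|do(B)) = Σ_{W} P(M|B,W)·P(W).

P(M|do(B)): backdoor, adjust for {W}.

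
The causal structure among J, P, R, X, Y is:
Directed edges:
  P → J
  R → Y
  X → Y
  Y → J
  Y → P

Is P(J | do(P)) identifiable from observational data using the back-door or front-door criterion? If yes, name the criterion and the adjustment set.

desc(P)\{P}={J}; candidates ⊆ {R,X,Y}.
size 0: {}; under {} P still reaches {J,R,X,Y} ∋ J.
{Y}: P⊥J given {Y} in G with P→· removed — back-door holds.
P(J|do(P)) = Σ_{Y} P(J|P,Y)·P(Y).

P(J|do(P)): backdoor, adjust for {Y}.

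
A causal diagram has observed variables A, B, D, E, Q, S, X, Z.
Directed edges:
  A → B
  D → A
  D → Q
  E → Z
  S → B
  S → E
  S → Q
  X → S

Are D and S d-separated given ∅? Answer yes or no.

Yes — D ⊥ S | ∅.

Bayes-Ball from D | ∅ reaches {A,B,Q}.
S ∉ reach(D|∅) ⇒ D ⊥ S | ∅.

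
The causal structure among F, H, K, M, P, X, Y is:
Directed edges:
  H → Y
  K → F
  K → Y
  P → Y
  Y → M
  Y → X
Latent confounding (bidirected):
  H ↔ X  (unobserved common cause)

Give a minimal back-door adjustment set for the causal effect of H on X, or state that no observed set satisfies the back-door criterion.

H→X: no observed back-door set.

desc(H)\{H}={M,X,Y}; candidates ⊆ {F,K,P}.
H↔X: latent back-door arc(s) into H.
size 0: {}; under {} H still reaches {X} ∋ X.
size 1: {F}, {K}, {P}; under {F} H still reaches {X} ∋ X.
size 2: {F,K}, {F,P}, {K,P}; under {F,K} H still reaches {X} ∋ X.
H↔X cannot be blocked by any observed set — no back-door set.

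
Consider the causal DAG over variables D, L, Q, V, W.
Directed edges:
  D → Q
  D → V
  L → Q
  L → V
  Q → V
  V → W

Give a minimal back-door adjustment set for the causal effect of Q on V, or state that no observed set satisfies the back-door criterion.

Q→V: minimal back-door set {D, L}.

desc(Q)\{Q}={V,W}; candidates ⊆ {D,L}.
size 0: {}; under {} Q still reaches {D,L,V,W} ∋ V.
size 1: {D}, {L}; under {D} Q still reaches {L,V,W} ∋ V.
{D,L}: Q⊥V given {D,L} in G with Q→· removed — back-door holds.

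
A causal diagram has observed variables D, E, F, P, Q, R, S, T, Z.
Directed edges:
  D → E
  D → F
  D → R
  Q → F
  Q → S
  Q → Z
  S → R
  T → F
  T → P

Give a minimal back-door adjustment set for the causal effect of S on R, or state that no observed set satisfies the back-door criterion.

desc(S)\{S}={R}; candidates ⊆ {D,E,F,P,Q,T,Z}.
∅: S⊥R given ∅ in G with S→· removed — back-door holds.

S→R: minimal back-door set ∅.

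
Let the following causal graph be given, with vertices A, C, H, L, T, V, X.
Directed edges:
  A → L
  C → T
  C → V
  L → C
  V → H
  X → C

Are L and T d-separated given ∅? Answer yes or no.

No — L and T are d-connected given ∅.

Bayes-Ball from L | ∅ reaches {A,C,H,T,V}.
T ∈ reach(L|∅) ⇒ L ⊥̸ T | ∅.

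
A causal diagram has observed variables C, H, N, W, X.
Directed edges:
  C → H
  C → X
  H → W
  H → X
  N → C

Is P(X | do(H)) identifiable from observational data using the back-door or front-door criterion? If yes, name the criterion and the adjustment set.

desc(H)\{H}={W,X}; candidates ⊆ {C,N}.
size 0: {}; under {} H still reaches {C,N,X} ∋ X.
{C}: H⊥X given {C} in G with H→· removed — back-door holds.
P(X|do(H)) = Σ_{C} P(X|H,C)·P(C).

P(X|do(H)): backdoor, adjust for {C}.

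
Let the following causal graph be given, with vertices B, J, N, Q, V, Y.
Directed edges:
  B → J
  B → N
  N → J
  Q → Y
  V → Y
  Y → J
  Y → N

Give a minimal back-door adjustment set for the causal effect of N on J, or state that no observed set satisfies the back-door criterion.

desc(N)\{N}={J}; candidates ⊆ {B,Q,V,Y}.
size 0: {}; under {} N still reaches {B,J,Q,V,Y} ∋ J.
size 1: {B}, {Q}, {V} …(+1); under {B} N still reaches {J,Q,V,Y} ∋ J.
{B,Y}: N⊥J given {B,Y} in G with N→· removed — back-door holds.

N→J: minimal back-door set {B, Y}.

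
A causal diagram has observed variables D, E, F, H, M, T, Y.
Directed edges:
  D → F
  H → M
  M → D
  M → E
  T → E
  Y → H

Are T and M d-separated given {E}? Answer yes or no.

Bayes-Ball from T | {E} reaches {D,F,H,M,Y}.
M ∈ reach(T|{E}) ⇒ T ⊥̸ M | {E}.

No — T and M are d-connected given {E}.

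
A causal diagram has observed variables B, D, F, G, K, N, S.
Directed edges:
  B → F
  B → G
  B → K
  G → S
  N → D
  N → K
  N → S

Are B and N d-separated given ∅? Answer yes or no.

Bayes-Ball from B | ∅ reaches {F,G,K,S}.
N ∉ reach(B|∅) ⇒ B ⊥ N | ∅.

Yes — B ⊥ N | ∅.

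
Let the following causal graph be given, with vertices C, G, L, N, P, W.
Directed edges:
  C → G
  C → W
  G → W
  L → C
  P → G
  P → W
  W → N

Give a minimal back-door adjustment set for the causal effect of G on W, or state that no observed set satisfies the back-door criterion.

G→W: minimal back-door set {C, P}.

desc(G)\{G}={N,W}; candidates ⊆ {C,L,P}.
size 0: {}; under {} G still reaches {C,L,N,P,W} ∋ W.
size 1: {C}, {L}, {P}; under {C} G still reaches {N,P,W} ∋ W.
{C,P}: G⊥W given {C,P} in G with G→· removed — back-door holds.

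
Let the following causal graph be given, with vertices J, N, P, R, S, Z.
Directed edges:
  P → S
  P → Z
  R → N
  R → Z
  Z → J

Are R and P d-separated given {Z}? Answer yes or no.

No — R and P are d-connected given {Z}.

Bayes-Ball from R | {Z} reaches {N,P,S}.
P ∈ reach(R|{Z}) ⇒ R ⊥̸ P | {Z}.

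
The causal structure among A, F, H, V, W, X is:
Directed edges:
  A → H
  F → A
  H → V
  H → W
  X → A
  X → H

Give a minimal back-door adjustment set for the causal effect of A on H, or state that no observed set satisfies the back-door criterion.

desc(A)\{A}={H,V,W}; candidates ⊆ {F,X}.
size 0: {}; under {} A still reaches {F,H,V,W,X} ∋ H.
{X}: A⊥H given {X} in G with A→· removed — back-door holds.

A→H: minimal back-door set {X}.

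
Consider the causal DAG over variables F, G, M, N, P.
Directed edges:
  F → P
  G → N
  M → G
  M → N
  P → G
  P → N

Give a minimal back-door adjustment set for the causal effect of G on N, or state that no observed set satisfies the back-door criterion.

G→N: minimal back-door set {M, P}.

desc(G)\{G}={N}; candidates ⊆ {F,M,P}.
size 0: {}; under {} G still reaches {F,M,N,P} ∋ N.
size 1: {F}, {M}, {P}; under {F} G still reaches {M,N,P} ∋ N.
{M,P}: G⊥N given {M,P} in G with G→· removed — back-door holds.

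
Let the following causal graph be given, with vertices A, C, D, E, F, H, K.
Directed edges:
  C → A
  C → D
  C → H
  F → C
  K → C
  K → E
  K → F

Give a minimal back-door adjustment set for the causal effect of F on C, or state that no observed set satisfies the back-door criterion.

desc(F)\{F}={A,C,D,H}; candidates ⊆ {E,K}.
size 0: {}; under {} F still reaches {A,C,D,E,H,K} ∋ C.
{K}: F⊥C given {K} in G with F→· removed — back-door holds.

F→C: minimal back-door set {K}.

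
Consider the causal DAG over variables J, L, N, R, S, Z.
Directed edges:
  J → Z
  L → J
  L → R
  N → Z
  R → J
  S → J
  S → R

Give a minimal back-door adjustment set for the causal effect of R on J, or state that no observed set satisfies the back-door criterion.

desc(R)\{R}={J,Z}; candidates ⊆ {L,N,S}.
size 0: {}; under {} R still reaches {J,L,S,Z} ∋ J.
size 1: {L}, {N}, {S}; under {L} R still reaches {J,S,Z} ∋ J.
{L,S}: R⊥J given {L,S} in G with R→· removed — back-door holds.

R→J: minimal back-door set {L, S}.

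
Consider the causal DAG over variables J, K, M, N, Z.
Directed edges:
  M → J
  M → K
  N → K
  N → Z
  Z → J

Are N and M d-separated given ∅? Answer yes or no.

Yes — N ⊥ M | ∅.

Bayes-Ball from N | ∅ reaches {J,K,Z}.
M ∉ reach(N|∅) ⇒ N ⊥ M | ∅.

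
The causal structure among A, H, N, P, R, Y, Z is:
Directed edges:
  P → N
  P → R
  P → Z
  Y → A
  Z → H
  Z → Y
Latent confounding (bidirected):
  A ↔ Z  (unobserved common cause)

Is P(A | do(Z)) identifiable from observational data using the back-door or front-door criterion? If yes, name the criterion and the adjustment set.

P(A|do(Z)): frontdoor, adjust for {Y}.

desc(Z)\{Z}={A,H,Y}; candidates ⊆ {N,P,R}.
Z↔A: latent back-door arc(s) into Z.
size 0: {}; under {} Z still reaches {A,N,P,R} ∋ A.
size 1: {N}, {P}, {R}; under {N} Z still reaches {A,P,R} ∋ A.
size 2: {N,P}, {N,R}, {P,R}; under {N,P} Z still reaches {A} ∋ A.
Z↔A cannot be blocked by any observed set — no back-door set.
{Y}: (i) intercepts every directed Z→A path; (ii) no back-door Z→{Y}; (iii) {Z} blocks every back-door {Y}→A. Front-door holds.
P(A|do(Z)) = Σ_{Y} P(Y|Z) Σ_{Z'} P(A|Y,Z')P(Z').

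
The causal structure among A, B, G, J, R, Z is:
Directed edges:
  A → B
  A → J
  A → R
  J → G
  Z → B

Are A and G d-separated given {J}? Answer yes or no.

Yes — A ⊥ G | {J}.

Bayes-Ball from A | {J} reaches {B,R}.
G ∉ reach(A|{J}) ⇒ A ⊥ G | {J}.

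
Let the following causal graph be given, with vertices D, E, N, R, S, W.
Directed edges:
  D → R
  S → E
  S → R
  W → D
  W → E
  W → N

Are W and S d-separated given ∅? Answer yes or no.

Bayes-Ball from W | ∅ reaches {D,E,N,R}.
S ∉ reach(W|∅) ⇒ W ⊥ S | ∅.

Yes — W ⊥ S | ∅.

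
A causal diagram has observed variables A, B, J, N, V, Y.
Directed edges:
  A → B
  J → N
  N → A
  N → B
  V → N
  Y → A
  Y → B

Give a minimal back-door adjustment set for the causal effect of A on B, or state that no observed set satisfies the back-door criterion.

desc(A)\{A}={B}; candidates ⊆ {J,N,V,Y}.
size 0: {}; under {} A still reaches {B,J,N,V,Y} ∋ B.
size 1: {J}, {N}, {V} …(+1); under {J} A still reaches {B,N,V,Y} ∋ B.
{N,Y}: A⊥B given {N,Y} in G with A→· removed — back-door holds.

A→B: minimal back-door set {N, Y}.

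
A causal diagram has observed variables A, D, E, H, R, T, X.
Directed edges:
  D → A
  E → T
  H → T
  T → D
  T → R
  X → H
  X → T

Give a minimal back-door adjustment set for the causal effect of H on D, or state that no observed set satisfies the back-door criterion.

H→D: minimal back-door set {X}.

desc(H)\{H}={A,D,R,T}; candidates ⊆ {E,X}.
size 0: {}; under {} H still reaches {A,D,R,T,X} ∋ D.
{X}: H⊥D given {X} in G with H→· removed — back-door holds.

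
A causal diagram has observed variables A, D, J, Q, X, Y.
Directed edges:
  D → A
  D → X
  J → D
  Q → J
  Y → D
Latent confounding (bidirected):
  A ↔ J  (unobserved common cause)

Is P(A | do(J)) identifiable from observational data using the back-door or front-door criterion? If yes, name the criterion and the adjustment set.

desc(J)\{J}={A,D,X}; candidates ⊆ {Q,Y}.
J↔A: latent back-door arc(s) into J.
size 0: {}; under {} J still reaches {A,Q} ∋ A.
size 1: {Q}, {Y}; under {Q} J still reaches {A} ∋ A.
size 2: {Q,Y}; under {Q,Y} J still reaches {A} ∋ A.
J↔A cannot be blocked by any observed set — no back-door set.
{D}: (i) intercepts every directed J→A path; (ii) no back-door J→{D}; (iii) {J} blocks every back-door {D}→A. Front-door holds.
P(A|do(J)) = Σ_{D} P(D|J) Σ_{J'} P(A|D,J')P(J').

P(A|do(J)): frontdoor, adjust for {D}.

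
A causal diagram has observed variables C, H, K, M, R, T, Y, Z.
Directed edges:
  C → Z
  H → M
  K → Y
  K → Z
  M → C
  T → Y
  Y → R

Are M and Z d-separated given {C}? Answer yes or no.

Bayes-Ball from M | {C} reaches {H}.
Z ∉ reach(M|{C}) ⇒ M ⊥ Z | {C}.

Yes — M ⊥ Z | {C}.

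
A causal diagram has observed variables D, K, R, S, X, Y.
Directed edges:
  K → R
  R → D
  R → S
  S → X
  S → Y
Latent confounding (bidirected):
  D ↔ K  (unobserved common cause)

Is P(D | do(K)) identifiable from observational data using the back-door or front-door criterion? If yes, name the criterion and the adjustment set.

P(D|do(K)): frontdoor, adjust for {R}.

desc(K)\{K}={D,R,S,X,Y}; candidates ⊆ {—}.
K↔D: latent back-door arc(s) into K.
size 0: {}; under {} K still reaches {D} ∋ D.
K↔D cannot be blocked by any observed set — no back-door set.
{R}: (i) intercepts every directed K→D path; (ii) no back-door K→{R}; (iii) {K} blocks every back-door {R}→D. Front-door holds.
P(D|do(K)) = Σ_{R} P(R|K) Σ_{K'} P(D|R,K')P(K').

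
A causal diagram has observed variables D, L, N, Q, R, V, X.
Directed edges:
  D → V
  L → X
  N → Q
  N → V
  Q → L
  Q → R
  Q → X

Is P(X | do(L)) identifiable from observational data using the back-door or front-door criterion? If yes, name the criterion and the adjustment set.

desc(L)\{L}={X}; candidates ⊆ {D,N,Q,R,V}.
size 0: {}; under {} L still reaches {N,Q,R,V,X} ∋ X.
{Q}: L⊥X given {Q} in G with L→· removed — back-door holds.
P(X|do(L)) = Σ_{Q} P(X|L,Q)·P(Q).

P(X|do(L)): backdoor, adjust for {Q}.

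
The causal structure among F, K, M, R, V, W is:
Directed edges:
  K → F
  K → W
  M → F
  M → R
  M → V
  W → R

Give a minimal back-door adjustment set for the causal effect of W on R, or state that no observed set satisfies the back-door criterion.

desc(W)\{W}={R}; candidates ⊆ {F,K,M,V}.
∅: W⊥R given ∅ in G with W→· removed — back-door holds.

W→R: minimal back-door set ∅.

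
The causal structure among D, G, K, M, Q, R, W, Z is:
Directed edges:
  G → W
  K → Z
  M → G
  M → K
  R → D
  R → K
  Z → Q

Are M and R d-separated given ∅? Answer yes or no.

Yes — M ⊥ R | ∅.

Bayes-Ball from M | ∅ reaches {G,K,Q,W,Z}.
R ∉ reach(M|∅) ⇒ M ⊥ R | ∅.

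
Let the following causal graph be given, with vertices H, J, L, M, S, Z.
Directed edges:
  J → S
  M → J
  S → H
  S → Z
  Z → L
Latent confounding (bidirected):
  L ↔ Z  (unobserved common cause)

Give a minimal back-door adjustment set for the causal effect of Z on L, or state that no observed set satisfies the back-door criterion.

desc(Z)\{Z}={L}; candidates ⊆ {H,J,M,S}.
Z↔L: latent back-door arc(s) into Z.
size 0: {}; under {} Z still reaches {H,J,L,M,S} ∋ L.
size 1: {H}, {J}, {M} …(+1); under {H} Z still reaches {J,L,M,S} ∋ L.
size 2: {H,J}, {H,M}, {H,S} …(+3); under {H,J} Z still reaches {L,S} ∋ L.
Z↔L cannot be blocked by any observed set — no back-door set.

Z→L: no observed back-door set.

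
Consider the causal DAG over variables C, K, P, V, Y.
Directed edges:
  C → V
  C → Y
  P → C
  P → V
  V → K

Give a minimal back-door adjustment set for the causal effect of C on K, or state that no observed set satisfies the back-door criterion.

desc(C)\{C}={K,V,Y}; candidates ⊆ {P}.
size 0: {}; under {} C still reaches {K,P,V} ∋ K.
{P}: C⊥K given {P} in G with C→· removed — back-door holds.

C→K: minimal back-door set {P}.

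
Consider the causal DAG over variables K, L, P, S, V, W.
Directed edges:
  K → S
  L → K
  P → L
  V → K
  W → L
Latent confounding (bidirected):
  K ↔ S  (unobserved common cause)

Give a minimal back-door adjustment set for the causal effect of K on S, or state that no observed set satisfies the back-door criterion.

desc(K)\{K}={S}; candidates ⊆ {L,P,V,W}.
K↔S: latent back-door arc(s) into K.
size 0: {}; under {} K still reaches {L,P,S,V,W} ∋ S.
size 1: {L}, {P}, {V} …(+1); under {L} K still reaches {S,V} ∋ S.
size 2: {L,P}, {L,V}, {L,W} …(+3); under {L,P} K still reaches {S,V} ∋ S.
K↔S cannot be blocked by any observed set — no back-door set.

K→S: no observed back-door set.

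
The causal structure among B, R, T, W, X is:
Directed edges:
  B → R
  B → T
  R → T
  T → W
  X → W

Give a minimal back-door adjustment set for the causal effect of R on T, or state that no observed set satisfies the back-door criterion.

R→T: minimal back-door set {B}.

desc(R)\{R}={T,W}; candidates ⊆ {B,X}.
size 0: {}; under {} R still reaches {B,T,W} ∋ T.
{B}: R⊥T given {B} in G with R→· removed — back-door holds.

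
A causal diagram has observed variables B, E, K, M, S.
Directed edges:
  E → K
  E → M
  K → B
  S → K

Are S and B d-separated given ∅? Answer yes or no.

Bayes-Ball from S | ∅ reaches {B,K}.
B ∈ reach(S|∅) ⇒ S ⊥̸ B | ∅.

No — S and B are d-connected given ∅.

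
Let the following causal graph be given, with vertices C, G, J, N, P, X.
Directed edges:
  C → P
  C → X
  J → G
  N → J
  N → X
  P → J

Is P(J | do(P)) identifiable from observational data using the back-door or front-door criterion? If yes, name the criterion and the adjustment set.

P(J|do(P)): backdoor, adjust for ∅.

desc(P)\{P}={G,J}; candidates ⊆ {C,N,X}.
∅: P⊥J given ∅ in G with P→· removed — back-door holds.
P(J|do(P)) = P(J|P) — no adjustment needed.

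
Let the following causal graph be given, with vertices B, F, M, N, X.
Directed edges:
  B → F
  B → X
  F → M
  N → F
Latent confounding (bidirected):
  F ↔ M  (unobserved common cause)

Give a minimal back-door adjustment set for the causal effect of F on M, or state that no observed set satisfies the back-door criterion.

F→M: no observed back-door set.

desc(F)\{F}={M}; candidates ⊆ {B,N,X}.
F↔M: latent back-door arc(s) into F.
size 0: {}; under {} F still reaches {B,M,N,X} ∋ M.
size 1: {B}, {N}, {X}; under {B} F still reaches {M,N} ∋ M.
size 2: {B,N}, {B,X}, {N,X}; under {B,N} F still reaches {M} ∋ M.
F↔M cannot be blocked by any observed set — no back-door set.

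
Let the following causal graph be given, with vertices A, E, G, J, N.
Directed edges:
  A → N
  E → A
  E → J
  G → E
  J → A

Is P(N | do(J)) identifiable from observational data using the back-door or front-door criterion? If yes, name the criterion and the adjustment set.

desc(J)\{J}={A,N}; candidates ⊆ {E,G}.
size 0: {}; under {} J still reaches {A,E,G,N} ∋ N.
{E}: J⊥N given {E} in G with J→· removed — back-door holds.
P(N|do(J)) = Σ_{E} P(N|J,E)·P(E).

P(N|do(J)): backdoor, adjust for {E}.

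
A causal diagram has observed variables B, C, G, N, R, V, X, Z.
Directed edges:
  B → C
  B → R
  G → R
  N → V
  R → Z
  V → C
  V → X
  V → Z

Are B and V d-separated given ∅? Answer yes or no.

Bayes-Ball from B | ∅ reaches {C,R,Z}.
V ∉ reach(B|∅) ⇒ B ⊥ V | ∅.

Yes — B ⊥ V | ∅.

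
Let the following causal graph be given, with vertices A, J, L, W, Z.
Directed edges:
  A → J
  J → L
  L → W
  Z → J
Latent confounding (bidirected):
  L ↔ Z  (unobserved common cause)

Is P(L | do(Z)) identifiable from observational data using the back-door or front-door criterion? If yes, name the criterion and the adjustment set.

desc(Z)\{Z}={J,L,W}; candidates ⊆ {A}.
Z↔L: latent back-door arc(s) into Z.
size 0: {}; under {} Z still reaches {L,W} ∋ L.
size 1: {A}; under {A} Z still reaches {L,W} ∋ L.
Z↔L cannot be blocked by any observed set — no back-door set.
{J}: (i) intercepts every directed Z→L path; (ii) no back-door Z→{J}; (iii) {Z} blocks every back-door {J}→L. Front-door holds.
P(L|do(Z)) = Σ_{J} P(J|Z) Σ_{Z'} P(L|J,Z')P(Z').

P(L|do(Z)): frontdoor, adjust for {J}.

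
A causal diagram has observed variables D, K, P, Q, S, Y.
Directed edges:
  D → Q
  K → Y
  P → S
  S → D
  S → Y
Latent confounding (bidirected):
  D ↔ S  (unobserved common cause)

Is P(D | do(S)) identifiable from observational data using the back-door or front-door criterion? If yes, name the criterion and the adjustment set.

desc(S)\{S}={D,Q,Y}; candidates ⊆ {K,P}.
S↔D: latent back-door arc(s) into S.
size 0: {}; under {} S still reaches {D,P,Q} ∋ D.
size 1: {K}, {P}; under {K} S still reaches {D,P,Q} ∋ D.
size 2: {K,P}; under {K,P} S still reaches {D,Q} ∋ D.
S↔D cannot be blocked by any observed set — no back-door set.
No mediator lies on a directed S→…→D path.
Neither criterion identifies P(D|do(S)) in this graph.

P(D|do(S)): not identifiable (no BD/FD set).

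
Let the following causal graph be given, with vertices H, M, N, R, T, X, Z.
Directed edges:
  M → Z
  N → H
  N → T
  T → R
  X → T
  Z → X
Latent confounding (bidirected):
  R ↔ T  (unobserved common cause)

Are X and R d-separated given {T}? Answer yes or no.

No — X and R are d-connected given {T}.

Bayes-Ball from X | {T} reaches {H,M,N,R,Z}.
R ∈ reach(X|{T}) ⇒ X ⊥̸ R | {T}.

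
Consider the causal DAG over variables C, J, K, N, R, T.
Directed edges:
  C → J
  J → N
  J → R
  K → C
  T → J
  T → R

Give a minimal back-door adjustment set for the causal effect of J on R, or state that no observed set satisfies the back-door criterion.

desc(J)\{J}={N,R}; candidates ⊆ {C,K,T}.
size 0: {}; under {} J still reaches {C,K,R,T} ∋ R.
{T}: J⊥R given {T} in G with J→· removed — back-door holds.

J→R: minimal back-door set {T}.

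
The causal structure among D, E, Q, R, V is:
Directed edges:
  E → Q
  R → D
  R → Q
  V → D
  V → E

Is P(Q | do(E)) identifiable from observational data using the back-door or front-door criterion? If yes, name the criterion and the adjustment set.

desc(E)\{E}={Q}; candidates ⊆ {D,R,V}.
∅: E⊥Q given ∅ in G with E→· removed — back-door holds.
P(Q|do(E)) = P(Q|E) — no adjustment needed.

P(Q|do(E)): backdoor, adjust for ∅.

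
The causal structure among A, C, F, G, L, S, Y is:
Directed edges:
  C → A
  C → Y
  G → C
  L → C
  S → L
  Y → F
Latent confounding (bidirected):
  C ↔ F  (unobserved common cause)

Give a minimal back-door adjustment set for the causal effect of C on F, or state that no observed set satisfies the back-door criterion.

desc(C)\{C}={A,F,Y}; candidates ⊆ {G,L,S}.
C↔F: latent back-door arc(s) into C.
size 0: {}; under {} C still reaches {F,G,L,S} ∋ F.
size 1: {G}, {L}, {S}; under {G} C still reaches {F,L,S} ∋ F.
size 2: {G,L}, {G,S}, {L,S}; under {G,L} C still reaches {F} ∋ F.
C↔F cannot be blocked by any observed set — no back-door set.

C→F: no observed back-door set.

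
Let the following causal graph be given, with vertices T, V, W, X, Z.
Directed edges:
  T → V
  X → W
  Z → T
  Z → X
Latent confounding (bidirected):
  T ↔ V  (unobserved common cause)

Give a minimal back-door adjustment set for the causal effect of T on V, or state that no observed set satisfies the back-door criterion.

desc(T)\{T}={V}; candidates ⊆ {W,X,Z}.
T↔V: latent back-door arc(s) into T.
size 0: {}; under {} T still reaches {V,W,X,Z} ∋ V.
size 1: {W}, {X}, {Z}; under {W} T still reaches {V,X,Z} ∋ V.
size 2: {W,X}, {W,Z}, {X,Z}; under {W,X} T still reaches {V,Z} ∋ V.
T↔V cannot be blocked by any observed set — no back-door set.

T→V: no observed back-door set.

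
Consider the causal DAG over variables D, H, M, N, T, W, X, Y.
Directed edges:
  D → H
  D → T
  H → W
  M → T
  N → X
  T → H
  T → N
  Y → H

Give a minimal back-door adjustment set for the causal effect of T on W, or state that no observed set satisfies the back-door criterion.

T→W: minimal back-door set {D}.

desc(T)\{T}={H,N,W,X}; candidates ⊆ {D,M,Y}.
size 0: {}; under {} T still reaches {D,H,M,W} ∋ W.
{D}: T⊥W given {D} in G with T→· removed — back-door holds.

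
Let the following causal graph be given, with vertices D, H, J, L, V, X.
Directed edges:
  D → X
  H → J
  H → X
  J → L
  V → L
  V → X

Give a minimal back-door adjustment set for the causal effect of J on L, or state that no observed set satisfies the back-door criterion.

J→L: minimal back-door set ∅.

desc(J)\{J}={L}; candidates ⊆ {D,H,V,X}.
∅: J⊥L given ∅ in G with J→· removed — back-door holds.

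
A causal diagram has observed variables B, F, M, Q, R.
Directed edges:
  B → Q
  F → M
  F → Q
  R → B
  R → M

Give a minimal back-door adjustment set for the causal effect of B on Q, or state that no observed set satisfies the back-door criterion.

B→Q: minimal back-door set ∅.

desc(B)\{B}={Q}; candidates ⊆ {F,M,R}.
∅: B⊥Q given ∅ in G with B→· removed — back-door holds.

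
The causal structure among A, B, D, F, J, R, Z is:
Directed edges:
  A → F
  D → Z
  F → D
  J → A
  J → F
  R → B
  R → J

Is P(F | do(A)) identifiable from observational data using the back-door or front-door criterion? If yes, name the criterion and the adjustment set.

P(F|do(A)): backdoor, adjust for {J}.

desc(A)\{A}={D,F,Z}; candidates ⊆ {B,J,R}.
size 0: {}; under {} A still reaches {B,D,F,J,R,Z} ∋ F.
{J}: A⊥F given {J} in G with A→· removed — back-door holds.
P(F|do(A)) = Σ_{J} P(F|A,J)·P(J).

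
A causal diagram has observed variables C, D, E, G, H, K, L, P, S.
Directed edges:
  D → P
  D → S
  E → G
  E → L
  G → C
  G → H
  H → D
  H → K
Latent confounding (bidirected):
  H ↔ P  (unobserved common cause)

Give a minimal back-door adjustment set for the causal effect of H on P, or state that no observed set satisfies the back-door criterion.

desc(H)\{H}={D,K,P,S}; candidates ⊆ {C,E,G,L}.
H↔P: latent back-door arc(s) into H.
size 0: {}; under {} H still reaches {C,E,G,L,P} ∋ P.
size 1: {C}, {E}, {G} …(+1); under {C} H still reaches {E,G,L,P} ∋ P.
size 2: {C,E}, {C,G}, {C,L} …(+3); under {C,E} H still reaches {G,P} ∋ P.
H↔P cannot be blocked by any observed set — no back-door set.

H→P: no observed back-door set.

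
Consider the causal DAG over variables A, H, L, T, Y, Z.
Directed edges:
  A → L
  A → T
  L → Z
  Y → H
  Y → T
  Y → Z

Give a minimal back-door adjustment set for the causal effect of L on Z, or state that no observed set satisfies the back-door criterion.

desc(L)\{L}={Z}; candidates ⊆ {A,H,T,Y}.
∅: L⊥Z given ∅ in G with L→· removed — back-door holds.

L→Z: minimal back-door set ∅.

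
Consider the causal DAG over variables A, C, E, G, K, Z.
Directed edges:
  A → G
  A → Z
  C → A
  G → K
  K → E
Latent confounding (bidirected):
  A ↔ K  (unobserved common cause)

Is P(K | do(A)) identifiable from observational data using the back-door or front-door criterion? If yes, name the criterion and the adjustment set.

P(K|do(A)): frontdoor, adjust for {G}.

desc(A)\{A}={E,G,K,Z}; candidates ⊆ {C}.
A↔K: latent back-door arc(s) into A.
size 0: {}; under {} A still reaches {C,E,K} ∋ K.
size 1: {C}; under {C} A still reaches {E,K} ∋ K.
A↔K cannot be blocked by any observed set — no back-door set.
{G}: (i) intercepts every directed A→K path; (ii) no back-door A→{G}; (iii) {A} blocks every back-door {G}→K. Front-door holds.
P(K|do(A)) = Σ_{G} P(G|A) Σ_{A'} P(K|G,A')P(A').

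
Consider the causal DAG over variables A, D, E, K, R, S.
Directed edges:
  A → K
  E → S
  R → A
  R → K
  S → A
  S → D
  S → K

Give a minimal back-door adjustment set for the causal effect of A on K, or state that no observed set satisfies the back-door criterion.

A→K: minimal back-door set {R, S}.

desc(A)\{A}={K}; candidates ⊆ {D,E,R,S}.
size 0: {}; under {} A still reaches {D,E,K,R,S} ∋ K.
size 1: {D}, {E}, {R} …(+1); under {D} A still reaches {E,K,R,S} ∋ K.
{R,S}: A⊥K given {R,S} in G with A→· removed — back-door holds.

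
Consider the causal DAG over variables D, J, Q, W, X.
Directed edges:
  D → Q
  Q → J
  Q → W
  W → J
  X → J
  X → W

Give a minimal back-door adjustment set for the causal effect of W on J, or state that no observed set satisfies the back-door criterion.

desc(W)\{W}={J}; candidates ⊆ {D,Q,X}.
size 0: {}; under {} W still reaches {D,J,Q,X} ∋ J.
size 1: {D}, {Q}, {X}; under {D} W still reaches {J,Q,X} ∋ J.
{Q,X}: W⊥J given {Q,X} in G with W→· removed — back-door holds.

W→J: minimal back-door set {Q, X}.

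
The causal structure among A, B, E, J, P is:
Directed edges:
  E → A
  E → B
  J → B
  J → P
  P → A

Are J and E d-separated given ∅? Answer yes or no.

Bayes-Ball from J | ∅ reaches {A,B,P}.
E ∉ reach(J|∅) ⇒ J ⊥ E | ∅.

Yes — J ⊥ E | ∅.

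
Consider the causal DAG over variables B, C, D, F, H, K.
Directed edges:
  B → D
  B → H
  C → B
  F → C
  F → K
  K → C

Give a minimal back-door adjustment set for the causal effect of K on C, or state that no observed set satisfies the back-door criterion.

desc(K)\{K}={B,C,D,H}; candidates ⊆ {F}.
size 0: {}; under {} K still reaches {B,C,D,F,H} ∋ C.
{F}: K⊥C given {F} in G with K→· removed — back-door holds.

K→C: minimal back-door set {F}.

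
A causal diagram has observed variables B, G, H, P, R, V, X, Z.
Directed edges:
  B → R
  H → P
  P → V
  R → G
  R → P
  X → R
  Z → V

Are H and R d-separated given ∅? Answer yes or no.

Bayes-Ball from H | ∅ reaches {P,V}.
R ∉ reach(H|∅) ⇒ H ⊥ R | ∅.

Yes — H ⊥ R | ∅.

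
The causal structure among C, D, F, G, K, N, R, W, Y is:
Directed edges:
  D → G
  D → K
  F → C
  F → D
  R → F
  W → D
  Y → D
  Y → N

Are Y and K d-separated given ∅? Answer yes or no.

No — Y and K are d-connected given ∅.

Bayes-Ball from Y | ∅ reaches {D,G,K,N}.
K ∈ reach(Y|∅) ⇒ Y ⊥̸ K | ∅.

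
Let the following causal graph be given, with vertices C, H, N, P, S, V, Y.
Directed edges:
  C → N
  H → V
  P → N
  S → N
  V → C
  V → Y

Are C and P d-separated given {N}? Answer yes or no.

No — C and P are d-connected given {N}.

Bayes-Ball from C | {N} reaches {H,P,S,V,Y}.
P ∈ reach(C|{N}) ⇒ C ⊥̸ P | {N}.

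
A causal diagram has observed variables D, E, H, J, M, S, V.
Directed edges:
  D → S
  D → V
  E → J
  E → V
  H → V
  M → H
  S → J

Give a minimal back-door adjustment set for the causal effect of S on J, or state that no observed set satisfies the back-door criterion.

desc(S)\{S}={J}; candidates ⊆ {D,E,H,M,V}.
∅: S⊥J given ∅ in G with S→· removed — back-door holds.

S→J: minimal back-door set ∅.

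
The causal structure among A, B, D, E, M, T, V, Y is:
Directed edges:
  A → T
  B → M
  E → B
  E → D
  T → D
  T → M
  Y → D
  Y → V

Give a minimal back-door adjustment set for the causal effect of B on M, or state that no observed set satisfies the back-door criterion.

desc(B)\{B}={M}; candidates ⊆ {A,D,E,T,V,Y}.
∅: B⊥M given ∅ in G with B→· removed — back-door holds.

B→M: minimal back-door set ∅.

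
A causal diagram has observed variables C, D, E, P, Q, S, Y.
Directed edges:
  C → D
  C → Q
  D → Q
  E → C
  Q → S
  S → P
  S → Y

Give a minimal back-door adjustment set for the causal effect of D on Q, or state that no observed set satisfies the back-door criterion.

desc(D)\{D}={P,Q,S,Y}; candidates ⊆ {C,E}.
size 0: {}; under {} D still reaches {C,E,P,Q,S,Y} ∋ Q.
{C}: D⊥Q given {C} in G with D→· removed — back-door holds.

D→Q: minimal back-door set {C}.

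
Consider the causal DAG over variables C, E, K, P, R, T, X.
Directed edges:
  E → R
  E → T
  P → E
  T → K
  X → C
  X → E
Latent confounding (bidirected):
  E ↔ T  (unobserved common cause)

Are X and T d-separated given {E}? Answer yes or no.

Bayes-Ball from X | {E} reaches {C,K,P,T}.
T ∈ reach(X|{E}) ⇒ X ⊥̸ T | {E}.

No — X and T are d-connected given {E}.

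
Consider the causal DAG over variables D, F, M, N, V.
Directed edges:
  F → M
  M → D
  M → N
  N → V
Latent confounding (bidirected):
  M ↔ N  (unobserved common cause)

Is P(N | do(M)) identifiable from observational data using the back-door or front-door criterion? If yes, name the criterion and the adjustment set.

P(N|do(M)): not identifiable (no BD/FD set).

desc(M)\{M}={D,N,V}; candidates ⊆ {F}.
M↔N: latent back-door arc(s) into M.
size 0: {}; under {} M still reaches {F,N,V} ∋ N.
size 1: {F}; under {F} M still reaches {N,V} ∋ N.
M↔N cannot be blocked by any observed set — no back-door set.
No mediator lies on a directed M→…→N path.
Neither criterion identifies P(N|do(M)) in this graph.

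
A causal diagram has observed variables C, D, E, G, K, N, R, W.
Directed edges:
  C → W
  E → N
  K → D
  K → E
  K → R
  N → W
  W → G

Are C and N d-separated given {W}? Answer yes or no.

Bayes-Ball from C | {W} reaches {D,E,K,N,R}.
N ∈ reach(C|{W}) ⇒ C ⊥̸ N | {W}.

No — C and N are d-connected given {W}.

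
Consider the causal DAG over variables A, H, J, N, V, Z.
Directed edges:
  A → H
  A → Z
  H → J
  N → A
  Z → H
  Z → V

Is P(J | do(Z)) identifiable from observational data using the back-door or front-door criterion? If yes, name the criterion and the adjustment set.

desc(Z)\{Z}={H,J,V}; candidates ⊆ {A,N}.
size 0: {}; under {} Z still reaches {A,H,J,N} ∋ J.
{A}: Z⊥J given {A} in G with Z→· removed — back-door holds.
P(J|do(Z)) = Σ_{A} P(J|Z,A)·P(A).

P(J|do(Z)): backdoor, adjust for {A}.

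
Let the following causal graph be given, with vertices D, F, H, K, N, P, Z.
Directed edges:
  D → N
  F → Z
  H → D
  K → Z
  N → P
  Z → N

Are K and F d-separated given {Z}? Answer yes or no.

Bayes-Ball from K | {Z} reaches {F}.
F ∈ reach(K|{Z}) ⇒ K ⊥̸ F | {Z}.

No — K and F are d-connected given {Z}.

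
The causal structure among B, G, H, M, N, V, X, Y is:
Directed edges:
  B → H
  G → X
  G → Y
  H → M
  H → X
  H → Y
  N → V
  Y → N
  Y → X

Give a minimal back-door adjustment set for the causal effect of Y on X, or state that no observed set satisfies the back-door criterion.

desc(Y)\{Y}={N,V,X}; candidates ⊆ {B,G,H,M}.
size 0: {}; under {} Y still reaches {B,G,H,M,X} ∋ X.
size 1: {B}, {G}, {H} …(+1); under {B} Y still reaches {G,H,M,X} ∋ X.
{G,H}: Y⊥X given {G,H} in G with Y→· removed — back-door holds.

Y→X: minimal back-door set {G, H}.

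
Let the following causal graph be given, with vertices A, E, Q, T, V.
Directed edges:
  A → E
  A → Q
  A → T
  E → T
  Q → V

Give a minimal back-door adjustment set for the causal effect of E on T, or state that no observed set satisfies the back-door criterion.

E→T: minimal back-door set {A}.

desc(E)\{E}={T}; candidates ⊆ {A,Q,V}.
size 0: {}; under {} E still reaches {A,Q,T,V} ∋ T.
{A}: E⊥T given {A} in G with E→· removed — back-door holds.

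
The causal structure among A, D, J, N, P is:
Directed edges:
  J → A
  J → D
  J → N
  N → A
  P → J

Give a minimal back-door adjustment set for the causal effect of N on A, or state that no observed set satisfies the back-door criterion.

N→A: minimal back-door set {J}.

desc(N)\{N}={A}; candidates ⊆ {D,J,P}.
size 0: {}; under {} N still reaches {A,D,J,P} ∋ A.
{J}: N⊥A given {J} in G with N→· removed — back-door holds.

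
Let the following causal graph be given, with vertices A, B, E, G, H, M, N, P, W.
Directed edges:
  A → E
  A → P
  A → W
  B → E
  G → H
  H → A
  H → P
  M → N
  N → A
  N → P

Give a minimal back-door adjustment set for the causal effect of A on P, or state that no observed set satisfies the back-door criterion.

A→P: minimal back-door set {H, N}.

desc(A)\{A}={E,P,W}; candidates ⊆ {B,G,H,M,N}.
size 0: {}; under {} A still reaches {G,H,M,N,P} ∋ P.
size 1: {B}, {G}, {H} …(+2); under {B} A still reaches {G,H,M,N,P} ∋ P.
{H,N}: A⊥P given {H,N} in G with A→· removed — back-door holds.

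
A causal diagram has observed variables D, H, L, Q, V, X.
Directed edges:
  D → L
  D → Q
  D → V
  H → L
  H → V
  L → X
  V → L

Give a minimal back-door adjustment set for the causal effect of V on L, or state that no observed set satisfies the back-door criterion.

desc(V)\{V}={L,X}; candidates ⊆ {D,H,Q}.
size 0: {}; under {} V still reaches {D,H,L,Q,X} ∋ L.
size 1: {D}, {H}, {Q}; under {D} V still reaches {H,L,X} ∋ L.
{D,H}: V⊥L given {D,H} in G with V→· removed — back-door holds.

V→L: minimal back-door set {D, H}.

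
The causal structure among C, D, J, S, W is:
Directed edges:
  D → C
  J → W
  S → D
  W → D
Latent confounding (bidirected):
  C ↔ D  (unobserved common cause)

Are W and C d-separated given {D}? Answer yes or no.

No — W and C are d-connected given {D}.

Bayes-Ball from W | {D} reaches {C,J,S}.
C ∈ reach(W|{D}) ⇒ W ⊥̸ C | {D}.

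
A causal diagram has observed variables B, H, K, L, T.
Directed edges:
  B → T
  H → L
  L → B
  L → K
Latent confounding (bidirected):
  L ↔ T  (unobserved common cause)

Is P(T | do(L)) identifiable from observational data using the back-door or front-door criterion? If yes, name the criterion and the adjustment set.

P(T|do(L)): frontdoor, adjust for {B}.

desc(L)\{L}={B,K,T}; candidates ⊆ {H}.
L↔T: latent back-door arc(s) into L.
size 0: {}; under {} L still reaches {H,T} ∋ T.
size 1: {H}; under {H} L still reaches {T} ∋ T.
L↔T cannot be blocked by any observed set — no back-door set.
{B}: (i) intercepts every directed L→T path; (ii) no back-door L→{B}; (iii) {L} blocks every back-door {B}→T. Front-door holds.
P(T|do(L)) = Σ_{B} P(B|L) Σ_{L'} P(T|B,L')P(L').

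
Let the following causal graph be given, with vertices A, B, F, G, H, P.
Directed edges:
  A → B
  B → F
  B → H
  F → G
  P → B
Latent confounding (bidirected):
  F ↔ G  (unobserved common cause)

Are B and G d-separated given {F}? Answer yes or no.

Bayes-Ball from B | {F} reaches {A,G,H,P}.
G ∈ reach(B|{F}) ⇒ B ⊥̸ G | {F}.

No — B and G are d-connected given {F}.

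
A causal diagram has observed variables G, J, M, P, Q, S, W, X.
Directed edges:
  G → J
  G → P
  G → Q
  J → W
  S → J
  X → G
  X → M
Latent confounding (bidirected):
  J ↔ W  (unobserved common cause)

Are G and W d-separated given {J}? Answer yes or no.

No — G and W are d-connected given {J}.

Bayes-Ball from G | {J} reaches {M,P,Q,S,W,X}.
W ∈ reach(G|{J}) ⇒ G ⊥̸ W | {J}.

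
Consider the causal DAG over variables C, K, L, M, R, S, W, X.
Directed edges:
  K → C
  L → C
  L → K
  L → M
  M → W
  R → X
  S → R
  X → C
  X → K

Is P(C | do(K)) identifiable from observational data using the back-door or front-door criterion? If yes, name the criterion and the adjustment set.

desc(K)\{K}={C}; candidates ⊆ {L,M,R,S,W,X}.
size 0: {}; under {} K still reaches {C,L,M,R,S,W,X} ∋ C.
size 1: {L}, {M}, {R} …(+3); under {L} K still reaches {C,R,S,X} ∋ C.
{L,X}: K⊥C given {L,X} in G with K→· removed — back-door holds.
P(C|do(K)) = Σ_{L,X} P(C|K,L,X)·P(L,X).

P(C|do(K)): backdoor, adjust for {L, X}.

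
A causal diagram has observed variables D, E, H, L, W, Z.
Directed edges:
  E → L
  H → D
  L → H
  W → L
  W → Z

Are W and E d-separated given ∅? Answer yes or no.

Bayes-Ball from W | ∅ reaches {D,H,L,Z}.
E ∉ reach(W|∅) ⇒ W ⊥ E | ∅.

Yes — W ⊥ E | ∅.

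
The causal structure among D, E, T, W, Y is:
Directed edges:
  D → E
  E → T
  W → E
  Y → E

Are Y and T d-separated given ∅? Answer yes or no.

No — Y and T are d-connected given ∅.

Bayes-Ball from Y | ∅ reaches {E,T}.
T ∈ reach(Y|∅) ⇒ Y ⊥̸ T | ∅.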